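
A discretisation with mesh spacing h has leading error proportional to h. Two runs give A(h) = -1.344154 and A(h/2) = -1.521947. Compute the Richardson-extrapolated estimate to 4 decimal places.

-1.6997

The leading error scales as h; refining by a factor of 2 reduces it by 2^1 = 2.
Extrapolated value = (2·A(h/2) − A(h)) / (2 − 1)
= (2·(-1.521947) − (-1.344154)) / 1
= -1.699740 / 1 = -1.699740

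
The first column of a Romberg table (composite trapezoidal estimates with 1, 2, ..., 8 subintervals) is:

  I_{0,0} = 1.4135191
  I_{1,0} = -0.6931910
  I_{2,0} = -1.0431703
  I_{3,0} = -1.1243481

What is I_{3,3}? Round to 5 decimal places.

Richardson extrapolation on the trapezoidal column (denominator 4−1=3):
I_{1,1} = -0.6931910 + (-0.6931910 − 1.4135191)/3 = -1.3954277
I_{2,1} = -1.0431703 + (-1.0431703 − (-0.6931910))/3 = -1.1598301
I_{3,1} = (4·(-1.1243481) − (-1.0431703)) / 3 = -1.1514074
I_{2,2} = (16·(-1.1598301) − (-1.3954277)) / 15 = -1.1441236
I_{3,2} = (16·(-1.1514074) − (-1.1598301)) / 15 = -1.1508459
I_{3,3} = (64·(-1.1508459) − (-1.1441236)) / 63 = -1.1509526
(Column j=1 coincides with Simpson's rule on the same nodes.)

-1.15095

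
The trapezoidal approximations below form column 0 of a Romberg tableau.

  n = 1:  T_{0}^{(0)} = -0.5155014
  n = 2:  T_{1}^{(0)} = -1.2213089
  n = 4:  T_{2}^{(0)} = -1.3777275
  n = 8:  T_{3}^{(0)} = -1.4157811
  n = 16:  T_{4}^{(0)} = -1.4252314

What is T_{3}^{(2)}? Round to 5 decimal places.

Richardson extrapolation on the trapezoidal column (denominator 4−1=3):
T_{2}^{(1)} = (4·(-1.3777275) − (-1.2213089)) / 3 = -1.4298670
T_{3}^{(1)} = -1.4157811 + (-1.4157811 − (-1.3777275))/3 = -1.4284656
T_{3}^{(2)} = -1.4284656 + (-1.4284656 − (-1.4298670))/15 = -1.4283722

-1.42837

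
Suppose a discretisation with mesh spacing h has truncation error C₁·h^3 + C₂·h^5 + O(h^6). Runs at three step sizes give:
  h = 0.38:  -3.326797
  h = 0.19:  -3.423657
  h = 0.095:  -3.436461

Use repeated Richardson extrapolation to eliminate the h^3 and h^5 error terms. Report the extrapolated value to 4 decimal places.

First eliminate the h^3 term (factor 2^3 = 8):
  B₁ = (8·(-3.423657) − (-3.326797))/7 = -3.437494
  B₂ = (8·(-3.436461) − (-3.423657))/7 = -3.438290
Then eliminate the h^5 term (factor 2^5 = 32):
  (32·(-3.438290) − (-3.437494))/31 = -3.438316

-3.4383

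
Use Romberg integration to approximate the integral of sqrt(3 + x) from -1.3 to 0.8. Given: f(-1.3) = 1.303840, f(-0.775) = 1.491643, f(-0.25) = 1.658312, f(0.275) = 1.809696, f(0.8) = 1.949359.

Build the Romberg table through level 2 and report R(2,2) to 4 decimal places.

3.4607

R(0,0) (trapezoid, 1 panel, h=2.1000): 3.415859
R(1,0) (trapezoid, 2 panels, h=1.0500): 3.449157
R(2,0) (trapezoid, 4 panels, h=0.5250): 3.457782
R(1,1) = 3.449157 + (3.449157 − 3.415859)/3 = 3.460256
R(2,1) = 3.457782 + (3.457782 − 3.449157)/3 = 3.460657
R(2,2) = 3.460657 + (3.460657 − 3.460256)/15 = 3.460684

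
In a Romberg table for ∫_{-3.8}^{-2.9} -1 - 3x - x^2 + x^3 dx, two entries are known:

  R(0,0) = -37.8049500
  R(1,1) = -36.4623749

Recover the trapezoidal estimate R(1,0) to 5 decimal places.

From R(1,1) = (4·R(1,0) − R(0,0))/3, solve for R(1,0):
4·R(1,0) = 3·(-36.4623749) + (-37.8049500) = -147.1920747
R(1,0) = -36.7980187

-36.79802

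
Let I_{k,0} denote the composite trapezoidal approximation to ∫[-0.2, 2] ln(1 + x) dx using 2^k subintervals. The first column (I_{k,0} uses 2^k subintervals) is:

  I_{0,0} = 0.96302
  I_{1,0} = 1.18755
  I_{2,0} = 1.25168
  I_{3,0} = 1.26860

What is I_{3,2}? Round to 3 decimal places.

1.274

Richardson extrapolation on the trapezoidal column (denominator 4−1=3):
I_{2,1} = 1.25168 + (1.25168 − 1.18755)/3 = 1.27306
I_{3,1} = (4·1.26860 − 1.25168) / 3 = 1.27424
I_{3,2} = 1.27424 + (1.27424 − 1.27306)/15 = 1.27432
(Column j=1 coincides with Simpson's rule on the same nodes.)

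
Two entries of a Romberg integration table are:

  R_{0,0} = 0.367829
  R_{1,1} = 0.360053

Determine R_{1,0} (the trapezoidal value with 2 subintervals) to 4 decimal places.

From R_{1,1} = (4·R_{1,0} − R_{0,0})/3, solve for R_{1,0}:
4·R_{1,0} = 3·0.360053 + 0.367829 = 1.447988
R_{1,0} = 0.361997

0.3620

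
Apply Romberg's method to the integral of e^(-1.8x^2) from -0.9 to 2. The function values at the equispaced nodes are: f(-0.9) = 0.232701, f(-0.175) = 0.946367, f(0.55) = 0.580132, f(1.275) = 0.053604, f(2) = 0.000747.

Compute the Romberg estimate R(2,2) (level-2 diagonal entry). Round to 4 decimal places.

1.3081

R(0,0) (trapezoid, 1 panel, h=2.9000): 0.338500
R(1,0) (trapezoid, 2 panels, h=1.4500): 1.010441
R(2,0) (trapezoid, 4 panels, h=0.7250): 1.230200
R(1,1) = 1.010441 + (1.010441 − 0.338500)/3 = 1.234421
R(2,1) = 1.230200 + (1.230200 − 1.010441)/3 = 1.303453
R(2,2) = 1.303453 + (1.303453 − 1.234421)/15 = 1.308055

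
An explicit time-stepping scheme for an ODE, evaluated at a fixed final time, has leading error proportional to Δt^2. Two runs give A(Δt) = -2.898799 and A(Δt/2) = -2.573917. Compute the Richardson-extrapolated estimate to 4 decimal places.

Extrapolated value = (4·A(Δt/2) − A(Δt)) / (4 − 1)
= (4·(-2.573917) − (-2.898799)) / 3
= -7.396869 / 3 = -2.465623

-2.4656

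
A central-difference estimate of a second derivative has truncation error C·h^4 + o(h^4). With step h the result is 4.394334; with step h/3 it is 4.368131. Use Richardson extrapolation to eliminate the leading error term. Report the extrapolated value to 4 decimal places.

4.3678

Extrapolated value = (81·A(h/3) − A(h)) / (81 − 1)
= (81·4.368131 − 4.394334) / 80
= 349.424277 / 80 = 4.367803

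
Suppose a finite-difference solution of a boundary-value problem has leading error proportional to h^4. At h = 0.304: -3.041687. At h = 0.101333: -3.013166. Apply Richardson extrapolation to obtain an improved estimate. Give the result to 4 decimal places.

-3.0128

The leading error scales as h^4; refining by a factor of 3 reduces it by 3^4 = 81.
Extrapolated value = (81·A(h/3) − A(h)) / (81 − 1)
= (81·(-3.013166) − (-3.041687)) / 80
= -241.024759 / 80 = -3.012809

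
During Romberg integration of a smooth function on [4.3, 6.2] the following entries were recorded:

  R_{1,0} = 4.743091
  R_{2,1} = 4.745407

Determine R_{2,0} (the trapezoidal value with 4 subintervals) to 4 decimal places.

4.7448

From R_{2,1} = (4·R_{2,0} − R_{1,0})/3, solve for R_{2,0}:
4·R_{2,0} = 3·4.745407 + 4.743091 = 18.979312
R_{2,0} = 4.744828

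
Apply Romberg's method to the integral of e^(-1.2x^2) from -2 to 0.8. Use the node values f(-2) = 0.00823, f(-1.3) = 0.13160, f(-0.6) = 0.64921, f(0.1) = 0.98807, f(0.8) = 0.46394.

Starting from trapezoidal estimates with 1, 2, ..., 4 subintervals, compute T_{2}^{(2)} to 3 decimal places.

1.460

T_{0}^{(0)} (trapezoid, 1 panel, h=2.8000): 0.66104
T_{1}^{(0)} (trapezoid, 2 panels, h=1.4000): 1.23941
T_{2}^{(0)} (trapezoid, 4 panels, h=0.7000): 1.40348
T_{1}^{(1)} = 1.23941 + (1.23941 − 0.66104)/3 = 1.43220
T_{2}^{(1)} = 1.40348 + (1.40348 − 1.23941)/3 = 1.45817
T_{2}^{(2)} = 1.45817 + (1.45817 − 1.43220)/15 = 1.45990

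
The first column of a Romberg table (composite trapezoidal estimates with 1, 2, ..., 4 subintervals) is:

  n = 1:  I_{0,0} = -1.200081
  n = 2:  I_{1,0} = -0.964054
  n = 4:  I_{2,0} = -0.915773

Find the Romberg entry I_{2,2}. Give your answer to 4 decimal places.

I_{1,1} = (4·(-0.964054) − (-1.200081)) / 3 = -0.885378
I_{2,1} = -0.915773 + (-0.915773 − (-0.964054))/3 = -0.899679
I_{2,2} = (16·(-0.899679) − (-0.885378)) / 15 = -0.900632

-0.9006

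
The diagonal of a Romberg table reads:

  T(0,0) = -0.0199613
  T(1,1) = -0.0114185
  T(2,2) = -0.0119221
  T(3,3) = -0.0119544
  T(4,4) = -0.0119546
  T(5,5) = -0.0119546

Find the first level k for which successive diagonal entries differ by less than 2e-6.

|T(1,1) − T(0,0)| = 0.0085428 ≥ 2e-6
|T(2,2) − T(1,1)| = 0.0005036 ≥ 2e-6
|T(3,3) − T(2,2)| = 0.0000323 ≥ 2e-6
|T(4,4) − T(3,3)| = 0.0000002 < 2e-6

k = 4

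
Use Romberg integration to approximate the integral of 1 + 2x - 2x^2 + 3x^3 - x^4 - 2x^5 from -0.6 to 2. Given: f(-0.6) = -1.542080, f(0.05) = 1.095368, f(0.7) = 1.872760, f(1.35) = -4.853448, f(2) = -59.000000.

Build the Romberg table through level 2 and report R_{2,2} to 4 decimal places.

R_{0,0} (trapezoid, 1 panel, h=2.6000): -78.704704
R_{1,0} (trapezoid, 2 panels, h=1.3000): -36.917764
R_{2,0} (trapezoid, 4 panels, h=0.6500): -20.901634
R_{1,1} = -36.917764 + (-36.917764 − (-78.704704))/3 = -22.988784
R_{2,1} = -20.901634 + (-20.901634 − (-36.917764))/3 = -15.562924
R_{2,2} = -15.562924 + (-15.562924 − (-22.988784))/15 = -15.067867

-15.0679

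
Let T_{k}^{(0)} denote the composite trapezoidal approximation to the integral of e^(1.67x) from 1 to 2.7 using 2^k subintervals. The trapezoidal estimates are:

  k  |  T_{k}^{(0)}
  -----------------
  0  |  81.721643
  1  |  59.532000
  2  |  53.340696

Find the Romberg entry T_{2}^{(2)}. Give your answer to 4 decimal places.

51.2197

T_{1}^{(1)} = (4·59.532000 − 81.721643) / 3 = 52.135452
T_{2}^{(1)} = (4·53.340696 − 59.532000) / 3 = 51.276928
T_{2}^{(2)} = (16·51.276928 − 52.135452) / 15 = 51.219693
(Column j=1 coincides with Simpson's rule on the same nodes.)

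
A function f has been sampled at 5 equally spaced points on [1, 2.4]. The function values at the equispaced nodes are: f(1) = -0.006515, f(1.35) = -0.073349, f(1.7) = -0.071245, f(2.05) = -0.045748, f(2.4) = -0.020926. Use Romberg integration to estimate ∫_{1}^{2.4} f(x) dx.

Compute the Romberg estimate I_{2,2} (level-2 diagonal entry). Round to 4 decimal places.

I_{0,0} (trapezoid, 1 panel, h=1.4000): -0.019209
I_{1,0} (trapezoid, 2 panels, h=0.7000): -0.059476
I_{2,0} (trapezoid, 4 panels, h=0.3500): -0.071422
I_{1,1} = -0.059476 + (-0.059476 − (-0.019209))/3 = -0.072898
I_{2,1} = -0.071422 + (-0.071422 − (-0.059476))/3 = -0.075404
I_{2,2} = -0.075404 + (-0.075404 − (-0.072898))/15 = -0.075571

-0.0756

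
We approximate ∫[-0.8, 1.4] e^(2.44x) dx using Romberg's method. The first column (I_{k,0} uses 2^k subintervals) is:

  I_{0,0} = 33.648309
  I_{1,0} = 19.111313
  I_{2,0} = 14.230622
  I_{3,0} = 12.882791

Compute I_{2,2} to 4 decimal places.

12.4929

Richardson extrapolation on the trapezoidal column (denominator 4−1=3):
I_{1,1} = (4·19.111313 − 33.648309) / 3 = 14.265648
I_{2,1} = 14.230622 + (14.230622 − 19.111313)/3 = 12.603725
I_{2,2} = (16·12.603725 − 14.265648) / 15 = 12.492930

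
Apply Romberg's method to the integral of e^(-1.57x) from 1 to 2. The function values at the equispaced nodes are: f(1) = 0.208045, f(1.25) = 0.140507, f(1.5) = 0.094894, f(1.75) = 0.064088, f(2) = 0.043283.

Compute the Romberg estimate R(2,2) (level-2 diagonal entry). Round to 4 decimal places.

0.1049

R(0,0) (trapezoid, 1 panel, h=1.0000): 0.125664
R(1,0) (trapezoid, 2 panels, h=0.5000): 0.110279
R(2,0) (trapezoid, 4 panels, h=0.2500): 0.106288
R(1,1) = 0.110279 + (0.110279 − 0.125664)/3 = 0.105151
R(2,1) = 0.106288 + (0.106288 − 0.110279)/3 = 0.104958
R(2,2) = 0.104958 + (0.104958 − 0.105151)/15 = 0.104945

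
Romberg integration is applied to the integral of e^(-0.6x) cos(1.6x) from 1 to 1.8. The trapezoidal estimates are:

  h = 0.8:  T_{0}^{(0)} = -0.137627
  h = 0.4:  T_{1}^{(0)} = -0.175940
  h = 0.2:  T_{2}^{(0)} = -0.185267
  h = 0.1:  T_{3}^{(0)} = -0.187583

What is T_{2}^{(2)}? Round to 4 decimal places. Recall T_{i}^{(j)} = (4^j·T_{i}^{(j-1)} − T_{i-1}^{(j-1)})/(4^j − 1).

T_{1}^{(1)} = (4·(-0.175940) − (-0.137627)) / 3 = -0.188711
T_{2}^{(1)} = (4·(-0.185267) − (-0.175940)) / 3 = -0.188376
T_{2}^{(2)} = (16·(-0.188376) − (-0.188711)) / 15 = -0.188354

-0.1884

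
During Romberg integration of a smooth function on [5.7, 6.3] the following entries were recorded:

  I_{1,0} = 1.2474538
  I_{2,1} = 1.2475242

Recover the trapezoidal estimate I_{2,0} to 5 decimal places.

1.24751

From I_{2,1} = (4·I_{2,0} − I_{1,0})/3, solve for I_{2,0}:
4·I_{2,0} = 3·1.2475242 + 1.2474538 = 4.9900264
I_{2,0} = 1.2475066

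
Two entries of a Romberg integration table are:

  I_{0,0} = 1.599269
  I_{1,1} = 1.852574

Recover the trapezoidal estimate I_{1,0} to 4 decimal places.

1.7892

From I_{1,1} = (4·I_{1,0} − I_{0,0})/3, solve for I_{1,0}:
4·I_{1,0} = 3·1.852574 + 1.599269 = 7.156991
I_{1,0} = 1.789248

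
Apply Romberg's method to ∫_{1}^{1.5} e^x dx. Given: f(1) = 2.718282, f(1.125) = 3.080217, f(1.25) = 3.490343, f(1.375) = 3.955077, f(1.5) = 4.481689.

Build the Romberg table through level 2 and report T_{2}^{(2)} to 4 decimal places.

T_{0}^{(0)} (trapezoid, 1 panel, h=0.5000): 1.799993
T_{1}^{(0)} (trapezoid, 2 panels, h=0.2500): 1.772582
T_{2}^{(0)} (trapezoid, 4 panels, h=0.1250): 1.765703
T_{1}^{(1)} = 1.772582 + (1.772582 − 1.799993)/3 = 1.763445
T_{2}^{(1)} = 1.765703 + (1.765703 − 1.772582)/3 = 1.763410
T_{2}^{(2)} = 1.763410 + (1.763410 − 1.763445)/15 = 1.763408

1.7634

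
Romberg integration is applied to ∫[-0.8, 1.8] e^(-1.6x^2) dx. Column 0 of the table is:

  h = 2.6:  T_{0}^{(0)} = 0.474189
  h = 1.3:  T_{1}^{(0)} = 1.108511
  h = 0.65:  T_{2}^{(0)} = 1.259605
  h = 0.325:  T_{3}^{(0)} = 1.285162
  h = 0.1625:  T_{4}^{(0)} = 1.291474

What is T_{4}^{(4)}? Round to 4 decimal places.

1.2936

Richardson extrapolation on the trapezoidal column (denominator 4−1=3):
T_{1}^{(1)} = (4·1.108511 − 0.474189) / 3 = 1.319952
T_{2}^{(1)} = (4·1.259605 − 1.108511) / 3 = 1.309970
T_{3}^{(1)} = 1.285162 + (1.285162 − 1.259605)/3 = 1.293681
T_{4}^{(1)} = (4·1.291474 − 1.285162) / 3 = 1.293578
T_{2}^{(2)} = (16·1.309970 − 1.319952) / 15 = 1.309305
T_{3}^{(2)} = 1.293681 + (1.293681 − 1.309970)/15 = 1.292595
T_{4}^{(2)} = 1.293578 + (1.293578 − 1.293681)/15 = 1.293571
T_{3}^{(3)} = (64·1.292595 − 1.309305) / 63 = 1.292330
T_{4}^{(3)} = 1.293571 + (1.293571 − 1.292595)/63 = 1.293586
T_{4}^{(4)} = 1.293586 + (1.293586 − 1.292330)/255 = 1.293591
(Column j=1 coincides with Simpson's rule on the same nodes.)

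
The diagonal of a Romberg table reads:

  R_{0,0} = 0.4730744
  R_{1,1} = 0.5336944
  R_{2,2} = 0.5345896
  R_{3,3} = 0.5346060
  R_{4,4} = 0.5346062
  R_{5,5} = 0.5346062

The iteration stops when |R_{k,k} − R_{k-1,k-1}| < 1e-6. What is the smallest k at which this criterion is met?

k = 4

|R_{1,1} − R_{0,0}| = 0.0606200 ≥ 1e-6
|R_{2,2} − R_{1,1}| = 0.0008952 ≥ 1e-6
|R_{3,3} − R_{2,2}| = 0.0000164 ≥ 1e-6
|R_{4,4} − R_{3,3}| = 0.0000002 < 1e-6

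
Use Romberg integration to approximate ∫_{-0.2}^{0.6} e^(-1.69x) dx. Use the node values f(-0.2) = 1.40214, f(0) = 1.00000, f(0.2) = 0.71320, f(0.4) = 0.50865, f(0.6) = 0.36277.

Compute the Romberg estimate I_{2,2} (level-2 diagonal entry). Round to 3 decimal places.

I_{0,0} (trapezoid, 1 panel, h=0.8000): 0.70596
I_{1,0} (trapezoid, 2 panels, h=0.4000): 0.63826
I_{2,0} (trapezoid, 4 panels, h=0.2000): 0.62086
I_{1,1} = 0.63826 + (0.63826 − 0.70596)/3 = 0.61569
I_{2,1} = 0.62086 + (0.62086 − 0.63826)/3 = 0.61506
I_{2,2} = 0.61506 + (0.61506 − 0.61569)/15 = 0.61502

0.615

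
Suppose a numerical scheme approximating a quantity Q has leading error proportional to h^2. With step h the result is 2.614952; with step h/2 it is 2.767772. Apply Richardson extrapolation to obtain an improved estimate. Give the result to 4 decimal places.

Extrapolated value = (4·A(h/2) − A(h)) / (4 − 1)
= (4·2.767772 − 2.614952) / 3
= 8.456136 / 3 = 2.818712

2.8187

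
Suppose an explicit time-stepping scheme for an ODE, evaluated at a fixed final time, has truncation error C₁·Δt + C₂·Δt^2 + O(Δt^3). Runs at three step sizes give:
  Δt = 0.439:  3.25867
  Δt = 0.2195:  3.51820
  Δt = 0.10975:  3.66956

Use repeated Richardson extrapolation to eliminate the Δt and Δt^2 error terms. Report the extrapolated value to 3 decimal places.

3.835

First eliminate the Δt term (factor 2^1 = 2):
  B₁ = (2·3.51820 − 3.25867)/1 = 3.77773
  B₂ = (2·3.66956 − 3.51820)/1 = 3.82092
Then eliminate the Δt^2 term (factor 2^2 = 4):
  (4·3.82092 − 3.77773)/3 = 3.83532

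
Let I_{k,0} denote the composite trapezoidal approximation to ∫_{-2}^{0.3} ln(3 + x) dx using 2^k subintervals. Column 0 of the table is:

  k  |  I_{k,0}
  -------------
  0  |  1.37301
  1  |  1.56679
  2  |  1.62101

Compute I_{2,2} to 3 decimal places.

1.640

Richardson extrapolation on the trapezoidal column (denominator 4−1=3):
I_{1,1} = (4·1.56679 − 1.37301) / 3 = 1.63138
I_{2,1} = (4·1.62101 − 1.56679) / 3 = 1.63908
I_{2,2} = (16·1.63908 − 1.63138) / 15 = 1.63959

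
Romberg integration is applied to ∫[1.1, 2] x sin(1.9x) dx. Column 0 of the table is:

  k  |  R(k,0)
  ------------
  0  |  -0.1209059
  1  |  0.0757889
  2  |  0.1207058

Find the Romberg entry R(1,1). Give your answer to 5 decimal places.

0.14135

Richardson extrapolation on the trapezoidal column (denominator 4−1=3):
R(1,1) = 0.0757889 + (0.0757889 − (-0.1209059))/3 = 0.1413538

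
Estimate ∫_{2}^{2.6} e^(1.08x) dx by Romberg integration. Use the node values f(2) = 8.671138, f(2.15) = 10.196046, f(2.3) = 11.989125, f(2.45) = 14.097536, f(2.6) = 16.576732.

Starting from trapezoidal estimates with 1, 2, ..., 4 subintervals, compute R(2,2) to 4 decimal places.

R(0,0) (trapezoid, 1 panel, h=0.6000): 7.574361
R(1,0) (trapezoid, 2 panels, h=0.3000): 7.383918
R(2,0) (trapezoid, 4 panels, h=0.1500): 7.335996
R(1,1) = 7.383918 + (7.383918 − 7.574361)/3 = 7.320437
R(2,1) = 7.335996 + (7.335996 − 7.383918)/3 = 7.320022
R(2,2) = 7.320022 + (7.320022 − 7.320437)/15 = 7.319994

7.3200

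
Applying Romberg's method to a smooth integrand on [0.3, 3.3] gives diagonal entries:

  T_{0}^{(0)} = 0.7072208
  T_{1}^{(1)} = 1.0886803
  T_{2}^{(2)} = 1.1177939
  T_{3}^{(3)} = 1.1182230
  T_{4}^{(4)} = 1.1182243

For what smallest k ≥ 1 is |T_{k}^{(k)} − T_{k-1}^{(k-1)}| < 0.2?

k = 2

|T_{1}^{(1)} − T_{0}^{(0)}| = 0.3814595 ≥ 0.2
|T_{2}^{(2)} − T_{1}^{(1)}| = 0.0291136 < 0.2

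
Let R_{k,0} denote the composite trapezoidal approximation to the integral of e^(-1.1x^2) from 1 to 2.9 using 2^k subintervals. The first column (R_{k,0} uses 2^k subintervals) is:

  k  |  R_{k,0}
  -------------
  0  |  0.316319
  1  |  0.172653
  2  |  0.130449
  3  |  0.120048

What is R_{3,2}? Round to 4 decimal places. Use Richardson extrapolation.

0.1166

Richardson extrapolation on the trapezoidal column (denominator 4−1=3):
R_{2,1} = 0.130449 + (0.130449 − 0.172653)/3 = 0.116381
R_{3,1} = 0.120048 + (0.120048 − 0.130449)/3 = 0.116581
R_{3,2} = (16·0.116581 − 0.116381) / 15 = 0.116594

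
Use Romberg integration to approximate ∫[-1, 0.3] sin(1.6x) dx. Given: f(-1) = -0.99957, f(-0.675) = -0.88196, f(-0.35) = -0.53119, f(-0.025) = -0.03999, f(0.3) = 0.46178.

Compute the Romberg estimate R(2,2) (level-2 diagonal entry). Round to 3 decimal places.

-0.573

R(0,0) (trapezoid, 1 panel, h=1.3000): -0.34956
R(1,0) (trapezoid, 2 panels, h=0.6500): -0.52006
R(2,0) (trapezoid, 4 panels, h=0.3250): -0.55966
R(1,1) = -0.52006 + (-0.52006 − (-0.34956))/3 = -0.57689
R(2,1) = -0.55966 + (-0.55966 − (-0.52006))/3 = -0.57286
R(2,2) = -0.57286 + (-0.57286 − (-0.57689))/15 = -0.57259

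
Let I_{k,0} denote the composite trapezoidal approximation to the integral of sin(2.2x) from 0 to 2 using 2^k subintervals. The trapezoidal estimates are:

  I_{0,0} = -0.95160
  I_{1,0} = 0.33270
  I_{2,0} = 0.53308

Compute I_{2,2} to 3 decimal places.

Richardson extrapolation on the trapezoidal column (denominator 4−1=3):
I_{1,1} = (4·0.33270 − (-0.95160)) / 3 = 0.76080
I_{2,1} = (4·0.53308 − 0.33270) / 3 = 0.59987
I_{2,2} = 0.59987 + (0.59987 − 0.76080)/15 = 0.58914

0.589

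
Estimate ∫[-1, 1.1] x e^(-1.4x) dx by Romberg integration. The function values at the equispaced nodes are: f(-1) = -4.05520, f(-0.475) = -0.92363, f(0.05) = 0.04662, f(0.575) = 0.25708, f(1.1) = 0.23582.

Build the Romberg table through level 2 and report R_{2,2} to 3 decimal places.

R_{0,0} (trapezoid, 1 panel, h=2.1000): -4.01035
R_{1,0} (trapezoid, 2 panels, h=1.0500): -1.95622
R_{2,0} (trapezoid, 4 panels, h=0.5250): -1.32805
R_{1,1} = -1.95622 + (-1.95622 − (-4.01035))/3 = -1.27151
R_{2,1} = -1.32805 + (-1.32805 − (-1.95622))/3 = -1.11866
R_{2,2} = -1.11866 + (-1.11866 − (-1.27151))/15 = -1.10847

-1.108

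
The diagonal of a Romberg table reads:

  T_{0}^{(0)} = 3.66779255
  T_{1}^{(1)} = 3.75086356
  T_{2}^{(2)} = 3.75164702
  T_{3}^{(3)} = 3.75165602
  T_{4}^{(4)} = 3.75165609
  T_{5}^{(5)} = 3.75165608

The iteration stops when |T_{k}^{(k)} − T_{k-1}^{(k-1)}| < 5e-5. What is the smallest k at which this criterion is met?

k = 3

|T_{1}^{(1)} − T_{0}^{(0)}| = 0.08307101 ≥ 5e-5
|T_{2}^{(2)} − T_{1}^{(1)}| = 0.00078346 ≥ 5e-5
|T_{3}^{(3)} − T_{2}^{(2)}| = 0.00000900 < 5e-5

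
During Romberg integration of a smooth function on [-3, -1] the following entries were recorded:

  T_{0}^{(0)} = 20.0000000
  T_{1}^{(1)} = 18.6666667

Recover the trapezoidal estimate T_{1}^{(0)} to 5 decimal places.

19.00000

From T_{1}^{(1)} = (4·T_{1}^{(0)} − T_{0}^{(0)})/3, solve for T_{1}^{(0)}:
4·T_{1}^{(0)} = 3·18.6666667 + 20.0000000 = 76.0000001
T_{1}^{(0)} = 19.0000000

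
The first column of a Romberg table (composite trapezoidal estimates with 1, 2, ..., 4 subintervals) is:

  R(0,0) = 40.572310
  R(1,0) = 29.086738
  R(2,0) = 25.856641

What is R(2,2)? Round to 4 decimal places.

24.7481

R(1,1) = 29.086738 + (29.086738 − 40.572310)/3 = 25.258214
R(2,1) = 25.856641 + (25.856641 − 29.086738)/3 = 24.779942
R(2,2) = (16·24.779942 − 25.258214) / 15 = 24.748057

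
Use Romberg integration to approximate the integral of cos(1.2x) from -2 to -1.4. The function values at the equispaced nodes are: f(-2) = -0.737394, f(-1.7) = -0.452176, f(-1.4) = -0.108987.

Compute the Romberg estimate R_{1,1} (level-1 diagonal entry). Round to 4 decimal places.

R_{0,0} (trapezoid, 1 panel, h=0.6000): -0.253914
R_{1,0} (trapezoid, 2 panels, h=0.3000): -0.262610
R_{1,1} = -0.262610 + (-0.262610 − (-0.253914))/3 = -0.265509

-0.2655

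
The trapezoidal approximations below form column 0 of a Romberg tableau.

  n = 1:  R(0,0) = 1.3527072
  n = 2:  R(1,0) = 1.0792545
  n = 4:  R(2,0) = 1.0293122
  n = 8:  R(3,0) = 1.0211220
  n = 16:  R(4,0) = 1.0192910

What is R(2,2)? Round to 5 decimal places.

1.01430

R(1,1) = (4·1.0792545 − 1.3527072) / 3 = 0.9881036
R(2,1) = 1.0293122 + (1.0293122 − 1.0792545)/3 = 1.0126648
R(2,2) = 1.0126648 + (1.0126648 − 0.9881036)/15 = 1.0143022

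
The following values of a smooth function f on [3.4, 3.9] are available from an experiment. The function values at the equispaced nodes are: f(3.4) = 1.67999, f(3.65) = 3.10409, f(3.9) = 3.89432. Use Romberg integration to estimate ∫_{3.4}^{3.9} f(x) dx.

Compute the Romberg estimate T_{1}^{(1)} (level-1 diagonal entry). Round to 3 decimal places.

1.499

T_{0}^{(0)} (trapezoid, 1 panel, h=0.5000): 1.39358
T_{1}^{(0)} (trapezoid, 2 panels, h=0.2500): 1.47281
T_{1}^{(1)} = 1.47281 + (1.47281 − 1.39358)/3 = 1.49922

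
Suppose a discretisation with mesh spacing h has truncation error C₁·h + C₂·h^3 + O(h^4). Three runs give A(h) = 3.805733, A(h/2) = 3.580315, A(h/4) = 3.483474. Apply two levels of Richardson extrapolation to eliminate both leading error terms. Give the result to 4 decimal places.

3.3912

First eliminate the h term (factor 2^1 = 2):
  B₁ = (2·3.580315 − 3.805733)/1 = 3.354897
  B₂ = (2·3.483474 − 3.580315)/1 = 3.386633
Then eliminate the h^3 term (factor 2^3 = 8):
  (8·3.386633 − 3.354897)/7 = 3.391167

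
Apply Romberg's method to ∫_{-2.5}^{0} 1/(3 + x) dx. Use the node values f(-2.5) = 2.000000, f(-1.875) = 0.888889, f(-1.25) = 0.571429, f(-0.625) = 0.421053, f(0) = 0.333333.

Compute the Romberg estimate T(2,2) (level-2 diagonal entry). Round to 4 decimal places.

T(0,0) (trapezoid, 1 panel, h=2.5000): 2.916666
T(1,0) (trapezoid, 2 panels, h=1.2500): 2.172619
T(2,0) (trapezoid, 4 panels, h=0.6250): 1.905023
T(1,1) = 2.172619 + (2.172619 − 2.916666)/3 = 1.924603
T(2,1) = 1.905023 + (1.905023 − 2.172619)/3 = 1.815824
T(2,2) = 1.815824 + (1.815824 − 1.924603)/15 = 1.808572

1.8086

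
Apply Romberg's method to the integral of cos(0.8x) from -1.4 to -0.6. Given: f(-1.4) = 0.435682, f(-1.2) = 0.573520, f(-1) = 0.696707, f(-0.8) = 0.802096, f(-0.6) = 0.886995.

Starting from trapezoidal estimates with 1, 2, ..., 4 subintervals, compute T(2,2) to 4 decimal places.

T(0,0) (trapezoid, 1 panel, h=0.8000): 0.529071
T(1,0) (trapezoid, 2 panels, h=0.4000): 0.543218
T(2,0) (trapezoid, 4 panels, h=0.2000): 0.546732
T(1,1) = 0.543218 + (0.543218 − 0.529071)/3 = 0.547934
T(2,1) = 0.546732 + (0.546732 − 0.543218)/3 = 0.547903
T(2,2) = 0.547903 + (0.547903 − 0.547934)/15 = 0.547901

0.5479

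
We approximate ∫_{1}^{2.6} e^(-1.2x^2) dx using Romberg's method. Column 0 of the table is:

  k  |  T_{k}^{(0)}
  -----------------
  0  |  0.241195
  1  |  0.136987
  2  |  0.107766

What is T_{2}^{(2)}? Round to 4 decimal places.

0.0977

T_{1}^{(1)} = (4·0.136987 − 0.241195) / 3 = 0.102251
T_{2}^{(1)} = 0.107766 + (0.107766 − 0.136987)/3 = 0.098026
T_{2}^{(2)} = 0.098026 + (0.098026 − 0.102251)/15 = 0.097744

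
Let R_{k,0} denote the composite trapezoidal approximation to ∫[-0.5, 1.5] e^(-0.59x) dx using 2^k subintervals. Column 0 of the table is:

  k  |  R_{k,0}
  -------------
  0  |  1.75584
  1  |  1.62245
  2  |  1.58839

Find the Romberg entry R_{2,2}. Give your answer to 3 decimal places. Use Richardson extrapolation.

Richardson extrapolation on the trapezoidal column (denominator 4−1=3):
R_{1,1} = 1.62245 + (1.62245 − 1.75584)/3 = 1.57799
R_{2,1} = 1.58839 + (1.58839 − 1.62245)/3 = 1.57704
R_{2,2} = 1.57704 + (1.57704 − 1.57799)/15 = 1.57698

1.577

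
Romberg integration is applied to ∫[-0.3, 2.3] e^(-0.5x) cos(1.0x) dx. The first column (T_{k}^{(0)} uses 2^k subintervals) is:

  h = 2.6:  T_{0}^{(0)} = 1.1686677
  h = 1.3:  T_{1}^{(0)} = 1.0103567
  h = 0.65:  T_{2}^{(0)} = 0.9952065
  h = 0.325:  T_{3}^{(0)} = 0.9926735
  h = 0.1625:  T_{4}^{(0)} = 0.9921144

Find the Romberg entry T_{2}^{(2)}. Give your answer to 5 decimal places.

0.99233

Richardson extrapolation on the trapezoidal column (denominator 4−1=3):
T_{1}^{(1)} = 1.0103567 + (1.0103567 − 1.1686677)/3 = 0.9575864
T_{2}^{(1)} = 0.9952065 + (0.9952065 − 1.0103567)/3 = 0.9901564
T_{2}^{(2)} = (16·0.9901564 − 0.9575864) / 15 = 0.9923277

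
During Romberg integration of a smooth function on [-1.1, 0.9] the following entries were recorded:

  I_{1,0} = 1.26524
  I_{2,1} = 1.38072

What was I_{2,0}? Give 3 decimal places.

From I_{2,1} = (4·I_{2,0} − I_{1,0})/3, solve for I_{2,0}:
4·I_{2,0} = 3·1.38072 + 1.26524 = 5.40740
I_{2,0} = 1.35185

1.352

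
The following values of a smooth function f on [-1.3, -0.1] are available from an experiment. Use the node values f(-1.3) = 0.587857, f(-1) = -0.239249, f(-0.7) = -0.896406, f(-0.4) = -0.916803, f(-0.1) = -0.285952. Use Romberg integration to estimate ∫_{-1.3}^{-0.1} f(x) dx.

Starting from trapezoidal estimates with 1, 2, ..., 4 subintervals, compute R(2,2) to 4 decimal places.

R(0,0) (trapezoid, 1 panel, h=1.2000): 0.181143
R(1,0) (trapezoid, 2 panels, h=0.6000): -0.447272
R(2,0) (trapezoid, 4 panels, h=0.3000): -0.570452
R(1,1) = -0.447272 + (-0.447272 − 0.181143)/3 = -0.656744
R(2,1) = -0.570452 + (-0.570452 − (-0.447272))/3 = -0.611512
R(2,2) = -0.611512 + (-0.611512 − (-0.656744))/15 = -0.608497

-0.6085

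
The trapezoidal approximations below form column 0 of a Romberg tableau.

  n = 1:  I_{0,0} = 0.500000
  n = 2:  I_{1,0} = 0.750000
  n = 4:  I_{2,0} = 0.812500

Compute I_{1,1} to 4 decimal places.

0.8333

Richardson extrapolation on the trapezoidal column (denominator 4−1=3):
I_{1,1} = 0.750000 + (0.750000 − 0.500000)/3 = 0.833333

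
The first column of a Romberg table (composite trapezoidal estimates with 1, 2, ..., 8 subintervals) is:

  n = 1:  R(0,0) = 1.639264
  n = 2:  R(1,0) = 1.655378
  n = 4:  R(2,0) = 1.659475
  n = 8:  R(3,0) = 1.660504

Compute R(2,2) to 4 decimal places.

R(1,1) = (4·1.655378 − 1.639264) / 3 = 1.660749
R(2,1) = 1.659475 + (1.659475 − 1.655378)/3 = 1.660841
R(2,2) = 1.660841 + (1.660841 − 1.660749)/15 = 1.660847

1.6608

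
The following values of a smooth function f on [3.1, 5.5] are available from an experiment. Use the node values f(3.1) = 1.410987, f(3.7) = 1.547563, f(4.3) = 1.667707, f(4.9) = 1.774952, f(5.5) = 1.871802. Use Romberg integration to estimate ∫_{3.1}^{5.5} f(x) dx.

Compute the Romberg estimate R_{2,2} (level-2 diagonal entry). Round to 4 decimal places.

R_{0,0} (trapezoid, 1 panel, h=2.4000): 3.939347
R_{1,0} (trapezoid, 2 panels, h=1.2000): 3.970922
R_{2,0} (trapezoid, 4 panels, h=0.6000): 3.978970
R_{1,1} = 3.970922 + (3.970922 − 3.939347)/3 = 3.981447
R_{2,1} = 3.978970 + (3.978970 − 3.970922)/3 = 3.981653
R_{2,2} = 3.981653 + (3.981653 − 3.981447)/15 = 3.981667

3.9817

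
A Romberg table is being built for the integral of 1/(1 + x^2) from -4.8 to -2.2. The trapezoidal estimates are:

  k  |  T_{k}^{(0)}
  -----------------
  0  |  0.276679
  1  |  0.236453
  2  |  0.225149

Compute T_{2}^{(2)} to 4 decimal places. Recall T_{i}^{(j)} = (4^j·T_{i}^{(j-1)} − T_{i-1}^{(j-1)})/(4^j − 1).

0.2213

Richardson extrapolation on the trapezoidal column (denominator 4−1=3):
T_{1}^{(1)} = 0.236453 + (0.236453 − 0.276679)/3 = 0.223044
T_{2}^{(1)} = 0.225149 + (0.225149 − 0.236453)/3 = 0.221381
T_{2}^{(2)} = 0.221381 + (0.221381 − 0.223044)/15 = 0.221270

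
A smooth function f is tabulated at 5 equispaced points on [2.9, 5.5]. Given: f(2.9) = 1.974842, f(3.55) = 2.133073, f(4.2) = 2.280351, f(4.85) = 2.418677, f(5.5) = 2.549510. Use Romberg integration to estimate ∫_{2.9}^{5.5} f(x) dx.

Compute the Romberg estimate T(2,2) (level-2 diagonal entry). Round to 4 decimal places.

5.9133

T(0,0) (trapezoid, 1 panel, h=2.6000): 5.881658
T(1,0) (trapezoid, 2 panels, h=1.3000): 5.905285
T(2,0) (trapezoid, 4 panels, h=0.6500): 5.911280
T(1,1) = 5.905285 + (5.905285 − 5.881658)/3 = 5.913161
T(2,1) = 5.911280 + (5.911280 − 5.905285)/3 = 5.913278
T(2,2) = 5.913278 + (5.913278 − 5.913161)/15 = 5.913286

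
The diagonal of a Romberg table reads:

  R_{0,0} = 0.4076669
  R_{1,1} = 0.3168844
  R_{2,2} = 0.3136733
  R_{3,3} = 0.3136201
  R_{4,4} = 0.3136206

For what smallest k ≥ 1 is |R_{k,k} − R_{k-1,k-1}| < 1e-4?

|R_{1,1} − R_{0,0}| = 0.0907825 ≥ 1e-4
|R_{2,2} − R_{1,1}| = 0.0032111 ≥ 1e-4
|R_{3,3} − R_{2,2}| = 0.0000532 < 1e-4

k = 3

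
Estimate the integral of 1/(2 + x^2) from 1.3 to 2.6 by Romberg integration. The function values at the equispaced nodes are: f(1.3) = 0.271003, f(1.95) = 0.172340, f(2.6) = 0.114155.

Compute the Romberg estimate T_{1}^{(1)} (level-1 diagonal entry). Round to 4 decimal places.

0.2328

T_{0}^{(0)} (trapezoid, 1 panel, h=1.3000): 0.250353
T_{1}^{(0)} (trapezoid, 2 panels, h=0.6500): 0.237197
T_{1}^{(1)} = 0.237197 + (0.237197 − 0.250353)/3 = 0.232812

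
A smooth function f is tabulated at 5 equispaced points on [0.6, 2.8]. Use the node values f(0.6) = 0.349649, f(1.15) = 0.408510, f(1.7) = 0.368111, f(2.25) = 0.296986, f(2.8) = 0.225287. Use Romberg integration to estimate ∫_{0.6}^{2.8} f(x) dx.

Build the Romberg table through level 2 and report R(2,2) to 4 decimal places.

0.7582

R(0,0) (trapezoid, 1 panel, h=2.2000): 0.632430
R(1,0) (trapezoid, 2 panels, h=1.1000): 0.721137
R(2,0) (trapezoid, 4 panels, h=0.5500): 0.748591
R(1,1) = 0.721137 + (0.721137 − 0.632430)/3 = 0.750706
R(2,1) = 0.748591 + (0.748591 − 0.721137)/3 = 0.757742
R(2,2) = 0.757742 + (0.757742 − 0.750706)/15 = 0.758211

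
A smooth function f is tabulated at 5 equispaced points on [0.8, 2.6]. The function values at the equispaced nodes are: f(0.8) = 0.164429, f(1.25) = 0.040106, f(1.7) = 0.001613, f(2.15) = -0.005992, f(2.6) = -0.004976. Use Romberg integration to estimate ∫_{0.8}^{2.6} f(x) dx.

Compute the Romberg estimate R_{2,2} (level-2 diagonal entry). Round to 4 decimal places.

R_{0,0} (trapezoid, 1 panel, h=1.8000): 0.143508
R_{1,0} (trapezoid, 2 panels, h=0.9000): 0.073206
R_{2,0} (trapezoid, 4 panels, h=0.4500): 0.051954
R_{1,1} = 0.073206 + (0.073206 − 0.143508)/3 = 0.049772
R_{2,1} = 0.051954 + (0.051954 − 0.073206)/3 = 0.044870
R_{2,2} = 0.044870 + (0.044870 − 0.049772)/15 = 0.044543

0.0445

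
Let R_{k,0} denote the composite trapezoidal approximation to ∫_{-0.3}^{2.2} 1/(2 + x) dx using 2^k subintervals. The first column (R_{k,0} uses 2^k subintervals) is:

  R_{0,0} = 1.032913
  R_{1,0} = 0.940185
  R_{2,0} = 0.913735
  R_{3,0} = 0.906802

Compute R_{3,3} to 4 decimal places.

R_{1,1} = (4·0.940185 − 1.032913) / 3 = 0.909276
R_{2,1} = (4·0.913735 − 0.940185) / 3 = 0.904918
R_{3,1} = (4·0.906802 − 0.913735) / 3 = 0.904491
R_{2,2} = 0.904918 + (0.904918 − 0.909276)/15 = 0.904627
R_{3,2} = 0.904491 + (0.904491 − 0.904918)/15 = 0.904463
R_{3,3} = 0.904463 + (0.904463 − 0.904627)/63 = 0.904460

0.9045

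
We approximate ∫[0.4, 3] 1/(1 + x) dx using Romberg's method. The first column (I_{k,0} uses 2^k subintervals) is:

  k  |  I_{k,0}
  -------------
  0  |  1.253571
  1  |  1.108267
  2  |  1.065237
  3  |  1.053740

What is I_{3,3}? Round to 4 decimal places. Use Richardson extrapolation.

1.0498

Richardson extrapolation on the trapezoidal column (denominator 4−1=3):
I_{1,1} = 1.108267 + (1.108267 − 1.253571)/3 = 1.059832
I_{2,1} = 1.065237 + (1.065237 − 1.108267)/3 = 1.050894
I_{3,1} = (4·1.053740 − 1.065237) / 3 = 1.049908
I_{2,2} = (16·1.050894 − 1.059832) / 15 = 1.050298
I_{3,2} = (16·1.049908 − 1.050894) / 15 = 1.049842
I_{3,3} = (64·1.049842 − 1.050298) / 63 = 1.049835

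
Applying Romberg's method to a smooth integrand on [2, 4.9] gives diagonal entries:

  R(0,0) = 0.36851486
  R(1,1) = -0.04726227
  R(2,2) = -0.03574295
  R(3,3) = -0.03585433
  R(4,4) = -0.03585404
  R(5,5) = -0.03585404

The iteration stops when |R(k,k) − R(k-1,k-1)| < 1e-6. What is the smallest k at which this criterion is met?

k = 4

|R(1,1) − R(0,0)| = 0.41577713 ≥ 1e-6
|R(2,2) − R(1,1)| = 0.01151932 ≥ 1e-6
|R(3,3) − R(2,2)| = 0.00011138 ≥ 1e-6
|R(4,4) − R(3,3)| = 0.00000029 < 1e-6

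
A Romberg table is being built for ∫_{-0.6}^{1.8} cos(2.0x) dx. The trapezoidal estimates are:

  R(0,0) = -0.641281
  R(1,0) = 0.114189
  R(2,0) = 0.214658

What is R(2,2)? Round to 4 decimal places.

Richardson extrapolation on the trapezoidal column (denominator 4−1=3):
R(1,1) = (4·0.114189 − (-0.641281)) / 3 = 0.366012
R(2,1) = 0.214658 + (0.214658 − 0.114189)/3 = 0.248148
R(2,2) = 0.248148 + (0.248148 − 0.366012)/15 = 0.240290
(Column j=1 coincides with Simpson's rule on the same nodes.)

0.2403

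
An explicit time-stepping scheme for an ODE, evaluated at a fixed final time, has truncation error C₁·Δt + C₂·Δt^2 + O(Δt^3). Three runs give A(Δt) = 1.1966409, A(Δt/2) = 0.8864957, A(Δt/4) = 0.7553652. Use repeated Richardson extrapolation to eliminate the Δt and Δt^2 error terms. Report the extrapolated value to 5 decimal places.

0.64020

First eliminate the Δt term (factor 2^1 = 2):
  B₁ = (2·0.8864957 − 1.1966409)/1 = 0.5763505
  B₂ = (2·0.7553652 − 0.8864957)/1 = 0.6242347
Then eliminate the Δt^2 term (factor 2^2 = 4):
  (4·0.6242347 − 0.5763505)/3 = 0.6401961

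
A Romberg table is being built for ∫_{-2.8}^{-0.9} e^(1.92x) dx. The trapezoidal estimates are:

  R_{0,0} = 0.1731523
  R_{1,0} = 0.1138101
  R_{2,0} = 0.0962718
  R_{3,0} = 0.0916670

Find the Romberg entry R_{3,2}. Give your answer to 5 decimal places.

0.09011

Richardson extrapolation on the trapezoidal column (denominator 4−1=3):
R_{2,1} = (4·0.0962718 − 0.1138101) / 3 = 0.0904257
R_{3,1} = (4·0.0916670 − 0.0962718) / 3 = 0.0901321
R_{3,2} = (16·0.0901321 − 0.0904257) / 15 = 0.0901125
(Column j=1 coincides with Simpson's rule on the same nodes.)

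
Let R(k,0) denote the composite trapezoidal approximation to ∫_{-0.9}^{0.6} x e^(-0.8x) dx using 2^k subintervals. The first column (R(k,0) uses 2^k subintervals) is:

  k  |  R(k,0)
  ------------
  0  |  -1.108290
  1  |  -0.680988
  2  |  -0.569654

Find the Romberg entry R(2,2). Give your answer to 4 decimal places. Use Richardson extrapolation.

-0.5321

Richardson extrapolation on the trapezoidal column (denominator 4−1=3):
R(1,1) = -0.680988 + (-0.680988 − (-1.108290))/3 = -0.538554
R(2,1) = -0.569654 + (-0.569654 − (-0.680988))/3 = -0.532543
R(2,2) = (16·(-0.532543) − (-0.538554)) / 15 = -0.532142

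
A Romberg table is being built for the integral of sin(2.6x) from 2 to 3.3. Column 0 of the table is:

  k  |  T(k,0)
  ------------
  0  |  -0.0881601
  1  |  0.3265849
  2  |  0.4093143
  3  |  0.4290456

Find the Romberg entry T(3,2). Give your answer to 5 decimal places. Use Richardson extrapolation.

0.43554

T(2,1) = 0.4093143 + (0.4093143 − 0.3265849)/3 = 0.4368908
T(3,1) = 0.4290456 + (0.4290456 − 0.4093143)/3 = 0.4356227
T(3,2) = 0.4356227 + (0.4356227 − 0.4368908)/15 = 0.4355382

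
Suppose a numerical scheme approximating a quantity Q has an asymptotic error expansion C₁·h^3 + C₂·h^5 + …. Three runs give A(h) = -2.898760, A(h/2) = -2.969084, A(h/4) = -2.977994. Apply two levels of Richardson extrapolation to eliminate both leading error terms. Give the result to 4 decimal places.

First eliminate the h^3 term (factor 2^3 = 8):
  B₁ = (8·(-2.969084) − (-2.898760))/7 = -2.979130
  B₂ = (8·(-2.977994) − (-2.969084))/7 = -2.979267
Then eliminate the h^5 term (factor 2^5 = 32):
  (32·(-2.979267) − (-2.979130))/31 = -2.979271

-2.9793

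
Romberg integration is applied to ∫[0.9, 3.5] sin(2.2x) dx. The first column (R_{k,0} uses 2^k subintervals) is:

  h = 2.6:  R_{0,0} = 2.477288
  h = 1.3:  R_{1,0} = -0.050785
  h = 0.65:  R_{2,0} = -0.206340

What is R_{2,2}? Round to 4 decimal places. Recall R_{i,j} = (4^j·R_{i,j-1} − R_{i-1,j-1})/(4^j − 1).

-0.2158

Richardson extrapolation on the trapezoidal column (denominator 4−1=3):
R_{1,1} = (4·(-0.050785) − 2.477288) / 3 = -0.893476
R_{2,1} = -0.206340 + (-0.206340 − (-0.050785))/3 = -0.258192
R_{2,2} = (16·(-0.258192) − (-0.893476)) / 15 = -0.215840
(Column j=1 coincides with Simpson's rule on the same nodes.)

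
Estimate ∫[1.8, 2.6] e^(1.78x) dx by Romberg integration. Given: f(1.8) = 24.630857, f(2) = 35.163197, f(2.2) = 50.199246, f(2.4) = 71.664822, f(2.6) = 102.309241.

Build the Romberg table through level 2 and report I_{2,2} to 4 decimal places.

43.6397

I_{0,0} (trapezoid, 1 panel, h=0.8000): 50.776039
I_{1,0} (trapezoid, 2 panels, h=0.4000): 45.467718
I_{2,0} (trapezoid, 4 panels, h=0.2000): 44.099463
I_{1,1} = 45.467718 + (45.467718 − 50.776039)/3 = 43.698278
I_{2,1} = 44.099463 + (44.099463 − 45.467718)/3 = 43.643378
I_{2,2} = 43.643378 + (43.643378 − 43.698278)/15 = 43.639718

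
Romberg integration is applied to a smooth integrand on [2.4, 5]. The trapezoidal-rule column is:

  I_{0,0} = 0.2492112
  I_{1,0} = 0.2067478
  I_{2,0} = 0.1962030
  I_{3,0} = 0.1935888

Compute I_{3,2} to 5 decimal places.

I_{2,1} = 0.1962030 + (0.1962030 − 0.2067478)/3 = 0.1926881
I_{3,1} = 0.1935888 + (0.1935888 − 0.1962030)/3 = 0.1927174
I_{3,2} = (16·0.1927174 − 0.1926881) / 15 = 0.1927194

0.19272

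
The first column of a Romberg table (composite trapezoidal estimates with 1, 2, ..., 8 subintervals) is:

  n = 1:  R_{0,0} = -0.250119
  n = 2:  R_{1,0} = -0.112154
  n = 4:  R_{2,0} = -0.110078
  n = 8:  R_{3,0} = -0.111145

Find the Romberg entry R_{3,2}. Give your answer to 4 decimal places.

Richardson extrapolation on the trapezoidal column (denominator 4−1=3):
R_{2,1} = (4·(-0.110078) − (-0.112154)) / 3 = -0.109386
R_{3,1} = -0.111145 + (-0.111145 − (-0.110078))/3 = -0.111501
R_{3,2} = (16·(-0.111501) − (-0.109386)) / 15 = -0.111642

-0.1116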